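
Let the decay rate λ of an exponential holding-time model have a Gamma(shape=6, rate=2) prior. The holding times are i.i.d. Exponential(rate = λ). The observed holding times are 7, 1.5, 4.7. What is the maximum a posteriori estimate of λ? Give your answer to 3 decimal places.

λ̂_MAP = 0.526

The Exponential(rate=λ) likelihood is ∝ λ^n e^(−λΣtᵢ). Here n = 3 and Σtᵢ = 7 + 1.5 + 4.7 = 13.2.
Posterior ∝ λ^5e^(−2λ) · λ^3e^(−13.2λ) = λ^8e^(−15.2λ), i.e. Gamma(9, 15.2).
Mode = (a−1)/b = 8/15.2 ≈ 0.526.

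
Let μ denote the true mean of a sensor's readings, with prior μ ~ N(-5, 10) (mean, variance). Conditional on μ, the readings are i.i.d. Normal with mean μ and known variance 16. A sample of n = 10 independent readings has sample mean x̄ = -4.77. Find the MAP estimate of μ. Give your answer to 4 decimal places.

μ̂_MAP = -4.8017

n = 10, x̄ = -4.77.
For a Normal prior and Normal likelihood with known variance, the posterior is Normal; its mode equals its mean, the precision-weighted average.
Prior precision 1/σ₀² = 1/10 = 0.1; data precision n/σ² = 10/16 = 0.625.
μ̂ = (0.1·(-5) + 0.625·(-4.77)) / (0.1 + 0.625) = (-3.48125)/0.725 = -557/116 ≈ -4.8017.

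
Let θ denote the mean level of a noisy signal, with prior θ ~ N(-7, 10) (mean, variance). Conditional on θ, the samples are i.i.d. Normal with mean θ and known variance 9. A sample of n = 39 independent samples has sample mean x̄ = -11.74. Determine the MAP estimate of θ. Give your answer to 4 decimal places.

θ̂_MAP = -11.6331

n = 39, x̄ = -11.74.
For a Normal prior and Normal likelihood with known variance, the posterior is Normal; its mode equals its mean, the precision-weighted average.
Prior precision 1/σ₀² = 1/10 = 0.1; data precision n/σ² = 39/9 = 13/3.
θ̂ = (0.1·(-7) + (13/3)·(-11.74)) / (0.1 + 13/3) = (-3868/75)/(133/30) = -7736/665 ≈ -11.6331.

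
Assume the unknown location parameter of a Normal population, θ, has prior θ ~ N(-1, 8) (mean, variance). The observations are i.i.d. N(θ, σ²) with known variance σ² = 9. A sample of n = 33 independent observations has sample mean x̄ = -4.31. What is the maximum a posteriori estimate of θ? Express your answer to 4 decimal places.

n = 33, x̄ = -4.31.
For a Normal prior and Normal likelihood with known variance, the posterior is Normal; its mode equals its mean, the precision-weighted average.
Prior precision 1/σ₀² = 1/8 = 0.125; data precision n/σ² = 33/9 = 11/3.
θ̂ = (0.125·(-1) + (11/3)·(-4.31)) / (0.125 + 11/3) = (-9557/600)/(91/24) = -9557/2275 ≈ -4.2009.

θ̂_MAP = -4.2009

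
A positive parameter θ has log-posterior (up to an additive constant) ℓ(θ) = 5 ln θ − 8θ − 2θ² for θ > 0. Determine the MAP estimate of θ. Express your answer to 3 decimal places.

ℓ'(θ) = 5/θ − 8 − 4θ. Setting this to zero and multiplying by θ: 4θ² + 8θ − 5 = 0.
θ = (−8 + √(8² + 4·4·5)) / (2·4) = (−8 + √144) / 8 = (−8 + 12)/8 = 1/2.
ℓ''(θ) = −5/θ² − 4 < 0, confirming a maximum.

θ̂_MAP = 0.500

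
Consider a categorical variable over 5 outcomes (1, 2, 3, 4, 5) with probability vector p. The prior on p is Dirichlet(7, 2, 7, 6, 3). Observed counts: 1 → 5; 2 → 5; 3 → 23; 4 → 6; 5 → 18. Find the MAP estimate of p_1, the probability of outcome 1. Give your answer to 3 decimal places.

MAP estimate: 0.143

The posterior is Dirichlet(αᵢ + nᵢ) = Dirichlet(12, 7, 30, 12, 21).
For a Dirichlet(a₁,…,a_K) with all aᵢ > 1, the mode has j-th component (aⱼ − 1)/(Σaᵢ − K).
Here Σaᵢ = 82 and K = 5, so p_1 = (12 − 1)/(82 − 5) = 11/77 ≈ 0.143.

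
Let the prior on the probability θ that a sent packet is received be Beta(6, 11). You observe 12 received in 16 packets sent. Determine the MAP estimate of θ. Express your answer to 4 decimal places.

Prior: Beta(6, 11).
Data: 12 successes in 16 trials. The binomial likelihood contributes θ^12(1−θ)^4, so the posterior is Beta(6+12, 11+4) = Beta(18, 15).
For Beta(a, b) with a, b > 1 the mode is (a−1)/(a+b−2) = 17/31 ≈ 0.5484.

θ̂_MAP = 0.5484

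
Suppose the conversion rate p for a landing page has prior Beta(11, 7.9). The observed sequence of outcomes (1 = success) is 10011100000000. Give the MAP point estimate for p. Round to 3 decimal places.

Prior: Beta(11, 7.9).
Data: 4 successes in 14 trials (from the sequence). The binomial likelihood contributes p^4(1−p)^10, so the posterior is Beta(11+4, 7.9+10) = Beta(15, 17.9).
For Beta(a, b) with a, b > 1 the mode is (a−1)/(a+b−2) = 14/30.9 ≈ 0.453.

p̂_MAP = 0.453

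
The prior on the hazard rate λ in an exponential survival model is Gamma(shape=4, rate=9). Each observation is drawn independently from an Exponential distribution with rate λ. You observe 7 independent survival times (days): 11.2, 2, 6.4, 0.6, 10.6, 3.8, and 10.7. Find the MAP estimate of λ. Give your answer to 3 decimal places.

λ̂_MAP = 0.184

The Exponential(rate=λ) likelihood is ∝ λ^n e^(−λΣtᵢ). Here n = 7 and Σtᵢ = 11.2 + 2 + 6.4 + 0.6 + 10.6 + 3.8 + 10.7 = 45.3.
Posterior ∝ λ^3e^(−9λ) · λ^7e^(−45.3λ) = λ^10e^(−54.3λ), i.e. Gamma(11, 54.3).
Mode = (a−1)/b = 10/54.3 ≈ 0.184.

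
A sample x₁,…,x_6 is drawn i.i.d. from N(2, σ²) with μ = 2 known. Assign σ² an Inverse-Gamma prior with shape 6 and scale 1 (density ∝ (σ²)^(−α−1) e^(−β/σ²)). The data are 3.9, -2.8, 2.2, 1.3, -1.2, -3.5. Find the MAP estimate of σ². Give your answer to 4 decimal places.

σ̂²_MAP = 3.4835

Sum of squared deviations about the known mean: SS = (3.9−2)² + (-2.8−2)² + (2.2−2)² + (1.3−2)² + (-1.2−2)² + (-3.5−2)² = 67.67.
The Normal likelihood contributes (σ²)^(−n/2) exp(−SS/(2σ²)), so the posterior is Inverse-Gamma(α + n/2, β + SS/2) = Inverse-Gamma(9, 34.835).
The mode of Inverse-Gamma(a, b) is b/(a+1) = 34.835/10 ≈ 3.4835.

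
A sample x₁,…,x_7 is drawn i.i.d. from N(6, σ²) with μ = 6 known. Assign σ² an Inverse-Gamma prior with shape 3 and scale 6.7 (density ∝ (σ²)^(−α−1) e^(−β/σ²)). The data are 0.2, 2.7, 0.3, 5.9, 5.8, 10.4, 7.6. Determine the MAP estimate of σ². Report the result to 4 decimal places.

σ̂²_MAP = 7.4927

Sum of squared deviations about the known mean: SS = (0.2−6)² + (2.7−6)² + (0.3−6)² + (5.9−6)² + (5.8−6)² + (10.4−6)² + (7.6−6)² = 98.99.
The Normal likelihood contributes (σ²)^(−n/2) exp(−SS/(2σ²)), so the posterior is Inverse-Gamma(α + n/2, β + SS/2) = Inverse-Gamma(6.5, 56.195).
The mode of Inverse-Gamma(a, b) is b/(a+1) = 56.195/7.5 ≈ 7.4927.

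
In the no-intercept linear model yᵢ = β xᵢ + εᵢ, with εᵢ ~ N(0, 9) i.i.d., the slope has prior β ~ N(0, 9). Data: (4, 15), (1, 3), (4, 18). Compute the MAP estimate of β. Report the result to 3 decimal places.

β̂_MAP = 3.971

log p(β | y) = −Σ(yᵢ − βxᵢ)²/(2·9) − β²/(2·9) + const.
Setting the derivative to zero: Σxᵢ(yᵢ − βxᵢ)/9 − β/9 = 0, so β = Σxᵢyᵢ / (Σxᵢ² + σ²/τ²).
Σxᵢyᵢ = 4·15 + 1·3 + 4·18 = 135; Σxᵢ² = 33; σ²/τ² = 1.
β̂_MAP = 135 / (33 + 1) = 135/34 ≈ 3.971.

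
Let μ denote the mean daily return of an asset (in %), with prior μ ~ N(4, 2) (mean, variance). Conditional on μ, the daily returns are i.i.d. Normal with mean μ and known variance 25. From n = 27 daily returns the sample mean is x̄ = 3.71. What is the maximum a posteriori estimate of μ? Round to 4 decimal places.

μ̂_MAP = 3.8018

n = 27, x̄ = 3.71.
For a Normal prior and Normal likelihood with known variance, the posterior is Normal; its mode equals its mean, the precision-weighted average.
Prior precision 1/σ₀² = 1/2 = 0.5; data precision n/σ² = 27/25 = 1.08.
μ̂ = (0.5·4 + 1.08·3.71) / (0.5 + 1.08) = 6.0068/1.58 = 15017/3950 ≈ 3.8018.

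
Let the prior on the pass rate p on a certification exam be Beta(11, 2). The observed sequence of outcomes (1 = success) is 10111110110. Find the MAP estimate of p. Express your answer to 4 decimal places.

Prior: Beta(11, 2).
Data: 8 successes in 11 trials (from the sequence). The binomial likelihood contributes p^8(1−p)^3, so the posterior is Beta(11+8, 2+3) = Beta(19, 5).
For Beta(a, b) with a, b > 1 the mode is (a−1)/(a+b−2) = 18/22 ≈ 0.8182.

p̂_MAP = 0.8182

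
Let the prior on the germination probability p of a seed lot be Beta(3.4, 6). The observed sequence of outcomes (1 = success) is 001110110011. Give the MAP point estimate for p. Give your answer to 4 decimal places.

Prior: Beta(3.4, 6).
Data: 7 successes in 12 trials (from the sequence). The binomial likelihood contributes p^7(1−p)^5, so the posterior is Beta(3.4+7, 6+5) = Beta(10.4, 11).
For Beta(a, b) with a, b > 1 the mode is (a−1)/(a+b−2) = 9.4/19.4 ≈ 0.4845.

p̂_MAP = 0.4845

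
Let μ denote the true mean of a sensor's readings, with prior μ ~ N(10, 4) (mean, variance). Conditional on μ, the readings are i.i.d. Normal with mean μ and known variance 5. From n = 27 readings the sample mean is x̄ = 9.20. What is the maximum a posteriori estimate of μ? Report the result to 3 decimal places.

μ̂_MAP = 9.235

n = 27, x̄ = 9.20.
For a Normal prior and Normal likelihood with known variance, the posterior is Normal; its mode equals its mean, the precision-weighted average.
Prior precision 1/σ₀² = 1/4 = 0.25; data precision n/σ² = 27/5 = 5.4.
μ̂ = (0.25·10 + 5.4·9.2) / (0.25 + 5.4) = 52.18/5.65 = 5218/565 ≈ 9.235.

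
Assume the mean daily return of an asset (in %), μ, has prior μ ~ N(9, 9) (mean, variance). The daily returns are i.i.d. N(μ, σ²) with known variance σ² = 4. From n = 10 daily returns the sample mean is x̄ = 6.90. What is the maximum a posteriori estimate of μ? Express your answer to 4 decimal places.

μ̂_MAP = 6.9894

n = 10, x̄ = 6.90.
For a Normal prior and Normal likelihood with known variance, the posterior is Normal; its mode equals its mean, the precision-weighted average.
Prior precision 1/σ₀² = 1/9; data precision n/σ² = 10/4 = 2.5.
μ̂ = ((1/9)·9 + 2.5·6.9) / (1/9 + 2.5) = 18.25/(47/18) = 657/94 ≈ 6.9894.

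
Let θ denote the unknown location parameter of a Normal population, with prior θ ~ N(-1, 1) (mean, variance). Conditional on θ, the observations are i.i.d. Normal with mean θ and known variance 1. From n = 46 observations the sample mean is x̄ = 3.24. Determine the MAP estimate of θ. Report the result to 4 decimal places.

n = 46, x̄ = 3.24.
For a Normal prior and Normal likelihood with known variance, the posterior is Normal; its mode equals its mean, the precision-weighted average.
Prior precision 1/σ₀² = 1/1 = 1; data precision n/σ² = 46/1 = 46.
θ̂ = (1·(-1) + 46·3.24) / (1 + 46) = 148.04/47 = 3701/1175 ≈ 3.1498.

θ̂_MAP = 3.1498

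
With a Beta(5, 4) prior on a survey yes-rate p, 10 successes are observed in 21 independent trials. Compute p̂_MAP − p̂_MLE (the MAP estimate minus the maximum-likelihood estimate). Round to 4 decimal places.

Posterior is Beta(15, 15); MAP = (15−1)/(30−2) = 14/28 ≈ 0.50000.
MLE ignores the prior: p̂_MLE = k/n = 10/21 ≈ 0.47619.
Difference = 14/28 − 10/21 = 1/42 ≈ 0.0238.

MAP − MLE = 0.0238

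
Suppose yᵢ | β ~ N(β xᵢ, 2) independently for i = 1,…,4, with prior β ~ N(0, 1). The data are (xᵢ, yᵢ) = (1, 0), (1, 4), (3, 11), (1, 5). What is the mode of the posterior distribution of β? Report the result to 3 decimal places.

log p(β | y) = −Σ(yᵢ − βxᵢ)²/(2·2) − β²/(2·1) + const.
Setting the derivative to zero: Σxᵢ(yᵢ − βxᵢ)/2 − β/1 = 0, so β = Σxᵢyᵢ / (Σxᵢ² + σ²/τ²).
Σxᵢyᵢ = 1·0 + 1·4 + 3·11 + 1·5 = 42; Σxᵢ² = 12; σ²/τ² = 2.
β̂_MAP = 42 / (12 + 2) = 42/14 ≈ 3.000.

β̂_MAP = 3.000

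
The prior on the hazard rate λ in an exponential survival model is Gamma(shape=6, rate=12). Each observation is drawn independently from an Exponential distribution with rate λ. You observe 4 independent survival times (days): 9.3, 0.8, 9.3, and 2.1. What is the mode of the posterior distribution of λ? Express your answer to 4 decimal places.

The Exponential(rate=λ) likelihood is ∝ λ^n e^(−λΣtᵢ). Here n = 4 and Σtᵢ = 9.3 + 0.8 + 9.3 + 2.1 = 21.5.
Posterior ∝ λ^5e^(−12λ) · λ^4e^(−21.5λ) = λ^9e^(−33.5λ), i.e. Gamma(10, 33.5).
Mode = (a−1)/b = 9/33.5 ≈ 0.2687.

λ̂_MAP = 0.2687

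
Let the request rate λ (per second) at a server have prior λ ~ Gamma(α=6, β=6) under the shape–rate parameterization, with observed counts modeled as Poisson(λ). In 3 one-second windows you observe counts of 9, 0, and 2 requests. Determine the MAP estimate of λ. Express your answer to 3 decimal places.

λ̂_MAP = 1.778

Σxᵢ = 9+0+2 = 11, with n = 3.
Posterior ∝ λ^5e^(−6λ) · λ^11e^(−3λ) = λ^16e^(−9λ), i.e. Gamma(shape=17, rate=9).
The mode of a Gamma(a, b) with a ≥ 1 (shape–rate) is (a−1)/b = 16/9 ≈ 1.778.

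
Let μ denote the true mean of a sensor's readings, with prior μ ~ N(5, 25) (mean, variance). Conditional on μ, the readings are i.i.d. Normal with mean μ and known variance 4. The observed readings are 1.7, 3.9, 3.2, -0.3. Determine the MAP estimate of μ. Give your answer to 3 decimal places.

n = 4; x̄ = (1.7 + 3.9 + 3.2 + (-0.3))/4 = 8.5/4 = 2.125.
For a Normal prior and Normal likelihood with known variance, the posterior is Normal; its mode equals its mean, the precision-weighted average.
Prior precision 1/σ₀² = 1/25 = 0.04; data precision n/σ² = 4/4 = 1.
μ̂ = (0.04·5 + 1·2.125) / (0.04 + 1) = 2.325/1.04 = 465/208 ≈ 2.236.

μ̂_MAP = 2.236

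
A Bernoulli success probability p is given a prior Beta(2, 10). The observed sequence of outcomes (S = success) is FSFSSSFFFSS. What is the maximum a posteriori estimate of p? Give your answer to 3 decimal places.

Prior: Beta(2, 10).
Data: 6 successes in 11 trials (from the sequence). The binomial likelihood contributes p^6(1−p)^5, so the posterior is Beta(2+6, 10+5) = Beta(8, 15).
For Beta(a, b) with a, b > 1 the mode is (a−1)/(a+b−2) = 7/21 ≈ 0.333.

p̂_MAP = 0.333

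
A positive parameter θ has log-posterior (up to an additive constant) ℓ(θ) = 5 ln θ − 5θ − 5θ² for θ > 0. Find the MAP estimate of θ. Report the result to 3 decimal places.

θ̂_MAP = 0.500

ℓ'(θ) = 5/θ − 5 − 10θ. Setting this to zero and multiplying by θ: 10θ² + 5θ − 5 = 0.
θ = (−5 + √(5² + 4·10·5)) / (2·10) = (−5 + √225) / 20 = (−5 + 15)/20 = 1/2.
ℓ''(θ) = −5/θ² − 10 < 0, confirming a maximum.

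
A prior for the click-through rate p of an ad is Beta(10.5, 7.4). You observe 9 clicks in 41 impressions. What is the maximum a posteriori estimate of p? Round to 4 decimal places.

Prior: Beta(10.5, 7.4).
Data: 9 successes in 41 trials. The binomial likelihood contributes p^9(1−p)^32, so the posterior is Beta(10.5+9, 7.4+32) = Beta(19.5, 39.4).
For Beta(a, b) with a, b > 1 the mode is (a−1)/(a+b−2) = 18.5/56.9 ≈ 0.3251.

p̂_MAP = 0.3251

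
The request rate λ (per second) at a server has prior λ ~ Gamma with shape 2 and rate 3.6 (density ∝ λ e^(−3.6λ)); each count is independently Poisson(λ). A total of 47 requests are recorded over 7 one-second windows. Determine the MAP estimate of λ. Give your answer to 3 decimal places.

Σxᵢ = 47, n = 7.
Posterior ∝ λe^(−3.6λ) · λ^47e^(−7λ) = λ^48e^(−10.6λ), i.e. Gamma(shape=49, rate=10.6).
The mode of a Gamma(a, b) with a ≥ 1 (shape–rate) is (a−1)/b = 48/10.6 ≈ 4.528.

λ̂_MAP = 4.528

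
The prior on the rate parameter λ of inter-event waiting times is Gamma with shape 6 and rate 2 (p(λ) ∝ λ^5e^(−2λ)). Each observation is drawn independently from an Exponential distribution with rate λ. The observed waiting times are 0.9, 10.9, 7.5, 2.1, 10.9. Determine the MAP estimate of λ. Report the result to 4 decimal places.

λ̂_MAP = 0.2915

The Exponential(rate=λ) likelihood is ∝ λ^n e^(−λΣtᵢ). Here n = 5 and Σtᵢ = 0.9 + 10.9 + 7.5 + 2.1 + 10.9 = 32.3.
Posterior ∝ λ^5e^(−2λ) · λ^5e^(−32.3λ) = λ^10e^(−34.3λ), i.e. Gamma(11, 34.3).
Mode = (a−1)/b = 10/34.3 ≈ 0.2915.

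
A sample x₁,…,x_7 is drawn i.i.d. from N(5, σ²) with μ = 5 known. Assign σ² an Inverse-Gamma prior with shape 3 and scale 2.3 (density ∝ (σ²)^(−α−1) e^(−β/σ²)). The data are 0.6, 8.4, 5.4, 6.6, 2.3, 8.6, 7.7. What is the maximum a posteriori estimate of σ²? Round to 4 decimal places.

σ̂²_MAP = 4.3853

Sum of squared deviations about the known mean: SS = (0.6−5)² + (8.4−5)² + (5.4−5)² + (6.6−5)² + (2.3−5)² + (8.6−5)² + (7.7−5)² = 61.18.
The Normal likelihood contributes (σ²)^(−n/2) exp(−SS/(2σ²)), so the posterior is Inverse-Gamma(α + n/2, β + SS/2) = Inverse-Gamma(6.5, 32.89).
The mode of Inverse-Gamma(a, b) is b/(a+1) = 32.89/7.5 ≈ 4.3853.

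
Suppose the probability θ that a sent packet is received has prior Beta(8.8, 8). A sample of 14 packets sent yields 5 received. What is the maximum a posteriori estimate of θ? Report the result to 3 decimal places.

Prior: Beta(8.8, 8).
Data: 5 successes in 14 trials. The binomial likelihood contributes θ^5(1−θ)^9, so the posterior is Beta(8.8+5, 8+9) = Beta(13.8, 17).
For Beta(a, b) with a, b > 1 the mode is (a−1)/(a+b−2) = 12.8/28.8 ≈ 0.444.

θ̂_MAP = 0.444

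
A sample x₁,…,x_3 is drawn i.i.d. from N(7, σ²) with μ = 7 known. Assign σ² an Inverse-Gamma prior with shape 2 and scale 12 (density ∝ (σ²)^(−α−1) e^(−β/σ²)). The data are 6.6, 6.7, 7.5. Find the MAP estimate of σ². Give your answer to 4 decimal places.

Sum of squared deviations about the known mean: SS = (6.6−7)² + (6.7−7)² + (7.5−7)² = 0.5.
The Normal likelihood contributes (σ²)^(−n/2) exp(−SS/(2σ²)), so the posterior is Inverse-Gamma(α + n/2, β + SS/2) = Inverse-Gamma(3.5, 12.25).
The mode of Inverse-Gamma(a, b) is b/(a+1) = 12.25/4.5 ≈ 2.7222.

σ̂²_MAP = 2.7222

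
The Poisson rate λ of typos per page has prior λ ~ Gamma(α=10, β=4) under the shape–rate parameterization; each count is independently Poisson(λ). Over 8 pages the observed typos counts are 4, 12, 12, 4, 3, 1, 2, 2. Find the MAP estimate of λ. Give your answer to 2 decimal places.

Σxᵢ = 4+12+12+4+3+1+2+2 = 40, with n = 8.
Posterior ∝ λ^9e^(−4λ) · λ^40e^(−8λ) = λ^49e^(−12λ), i.e. Gamma(shape=50, rate=12).
The mode of a Gamma(a, b) with a ≥ 1 (shape–rate) is (a−1)/b = 49/12 ≈ 4.08.

λ̂_MAP = 4.08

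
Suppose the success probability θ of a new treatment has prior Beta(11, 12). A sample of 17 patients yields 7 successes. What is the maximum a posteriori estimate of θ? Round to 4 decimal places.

Prior: Beta(11, 12).
Data: 7 successes in 17 trials. The binomial likelihood contributes θ^7(1−θ)^10, so the posterior is Beta(11+7, 12+10) = Beta(18, 22).
For Beta(a, b) with a, b > 1 the mode is (a−1)/(a+b−2) = 17/38 ≈ 0.4474.

θ̂_MAP = 0.4474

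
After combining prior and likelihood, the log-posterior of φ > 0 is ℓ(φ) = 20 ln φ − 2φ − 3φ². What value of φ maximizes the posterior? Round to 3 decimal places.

φ̂_MAP = 1.667

ℓ'(φ) = 20/φ − 2 − 6φ. Setting this to zero and multiplying by φ: 6φ² + 2φ − 20 = 0.
φ = (−2 + √(2² + 4·6·20)) / (2·6) = (−2 + √484) / 12 = (−2 + 22)/12 = 5/3.
ℓ''(φ) = −20/φ² − 6 < 0, confirming a maximum.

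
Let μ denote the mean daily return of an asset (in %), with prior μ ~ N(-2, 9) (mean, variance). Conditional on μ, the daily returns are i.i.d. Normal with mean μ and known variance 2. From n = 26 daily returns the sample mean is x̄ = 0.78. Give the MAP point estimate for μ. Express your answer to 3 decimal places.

n = 26, x̄ = 0.78.
For a Normal prior and Normal likelihood with known variance, the posterior is Normal; its mode equals its mean, the precision-weighted average.
Prior precision 1/σ₀² = 1/9; data precision n/σ² = 26/2 = 13.
μ̂ = ((1/9)·(-2) + 13·0.78) / (1/9 + 13) = (4463/450)/(118/9) = 4463/5900 ≈ 0.756.

μ̂_MAP = 0.756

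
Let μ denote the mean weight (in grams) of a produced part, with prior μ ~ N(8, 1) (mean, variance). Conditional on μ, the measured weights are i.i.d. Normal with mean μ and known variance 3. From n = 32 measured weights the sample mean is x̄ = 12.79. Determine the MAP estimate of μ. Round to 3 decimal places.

n = 32, x̄ = 12.79.
For a Normal prior and Normal likelihood with known variance, the posterior is Normal; its mode equals its mean, the precision-weighted average.
Prior precision 1/σ₀² = 1/1 = 1; data precision n/σ² = 32/3.
μ̂ = (1·8 + (32/3)·12.79) / (1 + 32/3) = (10832/75)/(35/3) = 10832/875 ≈ 12.379.

μ̂_MAP = 12.379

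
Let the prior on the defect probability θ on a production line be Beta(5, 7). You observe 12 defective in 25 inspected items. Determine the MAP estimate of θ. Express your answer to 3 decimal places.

θ̂_MAP = 0.457

Prior: Beta(5, 7).
Data: 12 successes in 25 trials. The binomial likelihood contributes θ^12(1−θ)^13, so the posterior is Beta(5+12, 7+13) = Beta(17, 20).
For Beta(a, b) with a, b > 1 the mode is (a−1)/(a+b−2) = 16/35 ≈ 0.457.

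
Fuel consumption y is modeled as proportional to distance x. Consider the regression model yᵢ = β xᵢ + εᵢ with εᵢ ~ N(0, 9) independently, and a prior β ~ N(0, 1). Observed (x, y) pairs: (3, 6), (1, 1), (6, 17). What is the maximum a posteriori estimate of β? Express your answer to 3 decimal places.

β̂_MAP = 2.200

log p(β | y) = −Σ(yᵢ − βxᵢ)²/(2·9) − β²/(2·1) + const.
Setting the derivative to zero: Σxᵢ(yᵢ − βxᵢ)/9 − β/1 = 0, so β = Σxᵢyᵢ / (Σxᵢ² + σ²/τ²).
Σxᵢyᵢ = 3·6 + 1·1 + 6·17 = 121; Σxᵢ² = 46; σ²/τ² = 9.
β̂_MAP = 121 / (46 + 9) = 121/55 ≈ 2.200.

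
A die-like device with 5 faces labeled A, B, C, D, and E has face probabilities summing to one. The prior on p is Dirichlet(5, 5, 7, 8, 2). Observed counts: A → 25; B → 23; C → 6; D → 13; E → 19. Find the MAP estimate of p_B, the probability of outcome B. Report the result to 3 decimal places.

The posterior is Dirichlet(αᵢ + nᵢ) = Dirichlet(30, 28, 13, 21, 21).
For a Dirichlet(a₁,…,a_K) with all aᵢ > 1, the mode has j-th component (aⱼ − 1)/(Σaᵢ − K).
Here Σaᵢ = 113 and K = 5, so p_B = (28 − 1)/(113 − 5) = 27/108 ≈ 0.250.

MAP estimate of p_B = 0.250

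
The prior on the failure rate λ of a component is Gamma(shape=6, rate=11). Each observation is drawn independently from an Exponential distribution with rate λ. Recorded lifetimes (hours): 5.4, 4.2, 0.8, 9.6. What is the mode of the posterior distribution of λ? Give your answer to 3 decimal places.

λ̂_MAP = 0.290

The Exponential(rate=λ) likelihood is ∝ λ^n e^(−λΣtᵢ). Here n = 4 and Σtᵢ = 5.4 + 4.2 + 0.8 + 9.6 = 20.
Posterior ∝ λ^5e^(−11λ) · λ^4e^(−20λ) = λ^9e^(−31λ), i.e. Gamma(10, 31).
Mode = (a−1)/b = 9/31 ≈ 0.290.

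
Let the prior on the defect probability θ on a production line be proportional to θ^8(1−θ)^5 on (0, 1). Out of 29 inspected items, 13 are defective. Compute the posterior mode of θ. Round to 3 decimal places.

θ̂_MAP = 0.500

The prior density ∝ θ^8(1−θ)^5 is the kernel of Beta(9, 6).
Data: 13 successes in 29 trials. The binomial likelihood contributes θ^13(1−θ)^16, so the posterior is Beta(9+13, 6+16) = Beta(22, 22).
For Beta(a, b) with a, b > 1 the mode is (a−1)/(a+b−2) = 21/42 ≈ 0.500.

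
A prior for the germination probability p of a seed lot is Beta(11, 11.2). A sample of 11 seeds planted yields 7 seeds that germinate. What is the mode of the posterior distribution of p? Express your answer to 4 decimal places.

p̂_MAP = 0.5449

Prior: Beta(11, 11.2).
Data: 7 successes in 11 trials. The binomial likelihood contributes p^7(1−p)^4, so the posterior is Beta(11+7, 11.2+4) = Beta(18, 15.2).
For Beta(a, b) with a, b > 1 the mode is (a−1)/(a+b−2) = 17/31.2 ≈ 0.5449.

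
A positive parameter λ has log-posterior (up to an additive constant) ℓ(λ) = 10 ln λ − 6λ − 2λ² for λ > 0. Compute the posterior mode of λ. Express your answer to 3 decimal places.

ℓ'(λ) = 10/λ − 6 − 4λ. Setting this to zero and multiplying by λ: 4λ² + 6λ − 10 = 0.
λ = (−6 + √(6² + 4·4·10)) / (2·4) = (−6 + √196) / 8 = (−6 + 14)/8 = 1.
ℓ''(λ) = −10/λ² − 4 < 0, confirming a maximum.

λ̂_MAP = 1.000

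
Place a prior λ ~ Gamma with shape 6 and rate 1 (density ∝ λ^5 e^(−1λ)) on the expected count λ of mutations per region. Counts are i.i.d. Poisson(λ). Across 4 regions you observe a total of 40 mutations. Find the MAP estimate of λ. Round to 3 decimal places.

λ̂_MAP = 9.000

Σxᵢ = 40, n = 4.
Posterior ∝ λ^5e^(−1λ) · λ^40e^(−4λ) = λ^45e^(−5λ), i.e. Gamma(shape=46, rate=5).
The mode of a Gamma(a, b) with a ≥ 1 (shape–rate) is (a−1)/b = 45/5 ≈ 9.000.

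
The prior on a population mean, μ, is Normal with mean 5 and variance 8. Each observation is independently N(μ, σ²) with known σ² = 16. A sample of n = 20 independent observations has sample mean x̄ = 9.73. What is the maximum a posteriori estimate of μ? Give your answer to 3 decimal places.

n = 20, x̄ = 9.73.
For a Normal prior and Normal likelihood with known variance, the posterior is Normal; its mode equals its mean, the precision-weighted average.
Prior precision 1/σ₀² = 1/8 = 0.125; data precision n/σ² = 20/16 = 1.25.
μ̂ = (0.125·5 + 1.25·9.73) / (0.125 + 1.25) = 12.7875/1.375 = 9.300.

μ̂_MAP = 9.300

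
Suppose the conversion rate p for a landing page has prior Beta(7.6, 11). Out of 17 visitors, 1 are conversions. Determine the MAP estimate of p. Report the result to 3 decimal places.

p̂_MAP = 0.226

Prior: Beta(7.6, 11).
Data: 1 success in 17 trials. The binomial likelihood contributes p(1−p)^16, so the posterior is Beta(7.6+1, 11+16) = Beta(8.6, 27).
For Beta(a, b) with a, b > 1 the mode is (a−1)/(a+b−2) = 7.6/33.6 ≈ 0.226.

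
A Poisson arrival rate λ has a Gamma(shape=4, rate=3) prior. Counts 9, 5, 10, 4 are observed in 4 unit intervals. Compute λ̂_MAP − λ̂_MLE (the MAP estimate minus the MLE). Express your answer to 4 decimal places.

Σxᵢ = 28. Posterior is Gamma(32, 7); MAP = (32−1)/7 = 31/7 ≈ 4.42857.
MLE = x̄ = 28/4 ≈ 7.00000.
Difference = 31/7 − 28/4 = -18/7 ≈ -2.5714.

MAP − MLE = -2.5714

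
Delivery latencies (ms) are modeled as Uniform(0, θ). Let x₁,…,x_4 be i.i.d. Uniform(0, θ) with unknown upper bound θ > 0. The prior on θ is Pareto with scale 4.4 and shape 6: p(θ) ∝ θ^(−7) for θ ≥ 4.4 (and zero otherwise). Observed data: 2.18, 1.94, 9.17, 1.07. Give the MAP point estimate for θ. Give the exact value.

θ̂_MAP = 9.17

The Uniform(0, θ) likelihood is θ^(−n) for θ ≥ max(xᵢ), zero otherwise. Here max(xᵢ) = 9.17.
Posterior ∝ θ^(−7) · θ^(−4) = θ^(−11) on θ ≥ max(4.4, 9.17) = 9.17.
This density is strictly decreasing in θ, so the posterior mode lies at the lower boundary of the support.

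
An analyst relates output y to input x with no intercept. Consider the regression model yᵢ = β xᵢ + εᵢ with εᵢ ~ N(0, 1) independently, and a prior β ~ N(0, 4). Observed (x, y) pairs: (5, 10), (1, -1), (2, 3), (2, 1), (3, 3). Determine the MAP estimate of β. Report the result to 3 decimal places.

β̂_MAP = 1.526

log p(β | y) = −Σ(yᵢ − βxᵢ)²/(2·1) − β²/(2·4) + const.
Setting the derivative to zero: Σxᵢ(yᵢ − βxᵢ)/1 − β/4 = 0, so β = Σxᵢyᵢ / (Σxᵢ² + σ²/τ²).
Σxᵢyᵢ = 5·10 + 1·(-1) + 2·3 + 2·1 + 3·3 = 66; Σxᵢ² = 43; σ²/τ² = 0.25.
β̂_MAP = 66 / (43 + 0.25) = 66/43.25 ≈ 1.526.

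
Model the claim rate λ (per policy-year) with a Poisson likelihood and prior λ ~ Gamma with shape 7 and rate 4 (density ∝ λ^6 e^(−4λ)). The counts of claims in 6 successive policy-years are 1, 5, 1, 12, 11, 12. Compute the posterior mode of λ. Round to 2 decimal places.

λ̂_MAP = 4.80

Σxᵢ = 1+5+1+12+11+12 = 42, with n = 6.
Posterior ∝ λ^6e^(−4λ) · λ^42e^(−6λ) = λ^48e^(−10λ), i.e. Gamma(shape=49, rate=10).
The mode of a Gamma(a, b) with a ≥ 1 (shape–rate) is (a−1)/b = 48/10 ≈ 4.80.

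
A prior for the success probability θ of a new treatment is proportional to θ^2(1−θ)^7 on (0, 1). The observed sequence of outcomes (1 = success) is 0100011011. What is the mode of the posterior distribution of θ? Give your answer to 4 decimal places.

The prior density ∝ θ^2(1−θ)^7 is the kernel of Beta(3, 8).
Data: 5 successes in 10 trials (from the sequence). The binomial likelihood contributes θ^5(1−θ)^5, so the posterior is Beta(3+5, 8+5) = Beta(8, 13).
For Beta(a, b) with a, b > 1 the mode is (a−1)/(a+b−2) = 7/19 ≈ 0.3684.

θ̂_MAP = 0.3684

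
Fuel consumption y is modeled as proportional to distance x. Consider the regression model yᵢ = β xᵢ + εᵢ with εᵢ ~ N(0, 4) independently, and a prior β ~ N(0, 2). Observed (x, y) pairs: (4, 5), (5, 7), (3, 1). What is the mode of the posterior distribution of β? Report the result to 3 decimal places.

β̂_MAP = 1.115

log p(β | y) = −Σ(yᵢ − βxᵢ)²/(2·4) − β²/(2·2) + const.
Setting the derivative to zero: Σxᵢ(yᵢ − βxᵢ)/4 − β/2 = 0, so β = Σxᵢyᵢ / (Σxᵢ² + σ²/τ²).
Σxᵢyᵢ = 4·5 + 5·7 + 3·1 = 58; Σxᵢ² = 50; σ²/τ² = 2.
β̂_MAP = 58 / (50 + 2) = 58/52 ≈ 1.115.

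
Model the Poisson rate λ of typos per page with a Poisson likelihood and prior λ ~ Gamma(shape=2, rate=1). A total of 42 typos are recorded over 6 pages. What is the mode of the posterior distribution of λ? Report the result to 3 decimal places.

Σxᵢ = 42, n = 6.
Posterior ∝ λe^(−1λ) · λ^42e^(−6λ) = λ^43e^(−7λ), i.e. Gamma(shape=44, rate=7).
The mode of a Gamma(a, b) with a ≥ 1 (shape–rate) is (a−1)/b = 43/7 ≈ 6.143.

λ̂_MAP = 6.143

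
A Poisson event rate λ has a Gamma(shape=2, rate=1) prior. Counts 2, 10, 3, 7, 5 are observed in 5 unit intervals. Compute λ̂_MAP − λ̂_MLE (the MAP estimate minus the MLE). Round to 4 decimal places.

Σxᵢ = 27. Posterior is Gamma(29, 6); MAP = (29−1)/6 = 28/6 ≈ 4.66667.
MLE = x̄ = 27/5 ≈ 5.40000.
Difference = 28/6 − 27/5 = -11/15 ≈ -0.7333.

MAP − MLE = -0.7333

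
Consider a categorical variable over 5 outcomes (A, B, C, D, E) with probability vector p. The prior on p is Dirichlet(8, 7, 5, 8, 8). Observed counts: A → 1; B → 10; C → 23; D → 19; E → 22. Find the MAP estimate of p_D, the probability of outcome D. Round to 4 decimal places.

MAP estimate of p_D = 0.2453

The posterior is Dirichlet(αᵢ + nᵢ) = Dirichlet(9, 17, 28, 27, 30).
For a Dirichlet(a₁,…,a_K) with all aᵢ > 1, the mode has j-th component (aⱼ − 1)/(Σaᵢ − K).
Here Σaᵢ = 111 and K = 5, so p_D = (27 − 1)/(111 − 5) = 26/106 ≈ 0.2453.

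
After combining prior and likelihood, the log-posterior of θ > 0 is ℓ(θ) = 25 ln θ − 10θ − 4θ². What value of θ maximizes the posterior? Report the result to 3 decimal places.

ℓ'(θ) = 25/θ − 10 − 8θ. Setting this to zero and multiplying by θ: 8θ² + 10θ − 25 = 0.
θ = (−10 + √(10² + 4·8·25)) / (2·8) = (−10 + √900) / 16 = (−10 + 30)/16 = 5/4.
ℓ''(θ) = −25/θ² − 8 < 0, confirming a maximum.

θ̂_MAP = 1.250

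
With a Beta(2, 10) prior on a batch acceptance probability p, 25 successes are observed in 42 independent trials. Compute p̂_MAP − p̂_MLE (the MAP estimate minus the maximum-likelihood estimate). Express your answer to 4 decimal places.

MAP − MLE = -0.0952

Posterior is Beta(27, 27); MAP = (27−1)/(54−2) = 26/52 ≈ 0.50000.
MLE ignores the prior: p̂_MLE = k/n = 25/42 ≈ 0.59524.
Difference = 26/52 − 25/42 = -2/21 ≈ -0.0952.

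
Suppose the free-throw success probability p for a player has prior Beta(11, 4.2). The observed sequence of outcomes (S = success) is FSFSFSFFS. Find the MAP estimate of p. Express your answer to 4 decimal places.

p̂_MAP = 0.6306

Prior: Beta(11, 4.2).
Data: 4 successes in 9 trials (from the sequence). The binomial likelihood contributes p^4(1−p)^5, so the posterior is Beta(11+4, 4.2+5) = Beta(15, 9.2).
For Beta(a, b) with a, b > 1 the mode is (a−1)/(a+b−2) = 14/22.2 ≈ 0.6306.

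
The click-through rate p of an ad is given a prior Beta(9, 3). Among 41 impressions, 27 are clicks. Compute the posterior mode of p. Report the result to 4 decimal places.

p̂_MAP = 0.6863

Prior: Beta(9, 3).
Data: 27 successes in 41 trials. The binomial likelihood contributes p^27(1−p)^14, so the posterior is Beta(9+27, 3+14) = Beta(36, 17).
For Beta(a, b) with a, b > 1 the mode is (a−1)/(a+b−2) = 35/51 ≈ 0.6863.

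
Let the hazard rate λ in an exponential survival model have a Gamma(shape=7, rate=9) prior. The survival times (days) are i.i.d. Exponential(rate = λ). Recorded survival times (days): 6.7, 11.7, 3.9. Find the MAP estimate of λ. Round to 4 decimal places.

λ̂_MAP = 0.2875

The Exponential(rate=λ) likelihood is ∝ λ^n e^(−λΣtᵢ). Here n = 3 and Σtᵢ = 6.7 + 11.7 + 3.9 = 22.3.
Posterior ∝ λ^6e^(−9λ) · λ^3e^(−22.3λ) = λ^9e^(−31.3λ), i.e. Gamma(10, 31.3).
Mode = (a−1)/b = 9/31.3 ≈ 0.2875.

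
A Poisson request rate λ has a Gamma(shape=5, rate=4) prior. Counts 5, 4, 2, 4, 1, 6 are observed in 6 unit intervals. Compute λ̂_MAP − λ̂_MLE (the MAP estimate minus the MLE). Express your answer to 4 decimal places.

Σxᵢ = 22. Posterior is Gamma(27, 10); MAP = (27−1)/10 = 26/10 ≈ 2.60000.
MLE = x̄ = 22/6 ≈ 3.66667.
Difference = 26/10 − 22/6 = -16/15 ≈ -1.0667.

MAP − MLE = -1.0667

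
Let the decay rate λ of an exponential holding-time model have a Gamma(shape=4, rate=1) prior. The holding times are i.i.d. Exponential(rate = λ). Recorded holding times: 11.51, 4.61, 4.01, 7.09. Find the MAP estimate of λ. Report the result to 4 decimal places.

λ̂_MAP = 0.2481

The Exponential(rate=λ) likelihood is ∝ λ^n e^(−λΣtᵢ). Here n = 4 and Σtᵢ = 11.51 + 4.61 + 4.01 + 7.09 = 27.22.
Posterior ∝ λ^3e^(−1λ) · λ^4e^(−27.22λ) = λ^7e^(−28.22λ), i.e. Gamma(8, 28.22).
Mode = (a−1)/b = 7/28.22 ≈ 0.2481.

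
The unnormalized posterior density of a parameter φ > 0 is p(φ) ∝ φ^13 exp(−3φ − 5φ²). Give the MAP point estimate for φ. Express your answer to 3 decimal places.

ℓ'(φ) = 13/φ − 3 − 10φ. Setting this to zero and multiplying by φ: 10φ² + 3φ − 13 = 0.
φ = (−3 + √(3² + 4·10·13)) / (2·10) = (−3 + √529) / 20 = (−3 + 23)/20 = 1.
ℓ''(φ) = −13/φ² − 10 < 0, confirming a maximum.

φ̂_MAP = 1.000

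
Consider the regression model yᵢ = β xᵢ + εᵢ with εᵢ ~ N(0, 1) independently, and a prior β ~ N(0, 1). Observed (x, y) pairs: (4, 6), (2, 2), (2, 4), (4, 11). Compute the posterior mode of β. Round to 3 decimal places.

log p(β | y) = −Σ(yᵢ − βxᵢ)²/(2·1) − β²/(2·1) + const.
Setting the derivative to zero: Σxᵢ(yᵢ − βxᵢ)/1 − β/1 = 0, so β = Σxᵢyᵢ / (Σxᵢ² + σ²/τ²).
Σxᵢyᵢ = 4·6 + 2·2 + 2·4 + 4·11 = 80; Σxᵢ² = 40; σ²/τ² = 1.
β̂_MAP = 80 / (40 + 1) = 80/41 ≈ 1.951.

β̂_MAP = 1.951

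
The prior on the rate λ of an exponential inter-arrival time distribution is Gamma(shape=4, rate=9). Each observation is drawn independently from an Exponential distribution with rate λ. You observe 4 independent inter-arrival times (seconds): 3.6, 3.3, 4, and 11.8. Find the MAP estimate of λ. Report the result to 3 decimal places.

The Exponential(rate=λ) likelihood is ∝ λ^n e^(−λΣtᵢ). Here n = 4 and Σtᵢ = 3.6 + 3.3 + 4 + 11.8 = 22.7.
Posterior ∝ λ^3e^(−9λ) · λ^4e^(−22.7λ) = λ^7e^(−31.7λ), i.e. Gamma(8, 31.7).
Mode = (a−1)/b = 7/31.7 ≈ 0.221.

λ̂_MAP = 0.221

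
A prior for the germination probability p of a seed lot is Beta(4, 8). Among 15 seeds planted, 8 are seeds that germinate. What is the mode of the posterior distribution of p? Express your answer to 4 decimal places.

p̂_MAP = 0.4400

Prior: Beta(4, 8).
Data: 8 successes in 15 trials. The binomial likelihood contributes p^8(1−p)^7, so the posterior is Beta(4+8, 8+7) = Beta(12, 15).
For Beta(a, b) with a, b > 1 the mode is (a−1)/(a+b−2) = 11/25 ≈ 0.4400.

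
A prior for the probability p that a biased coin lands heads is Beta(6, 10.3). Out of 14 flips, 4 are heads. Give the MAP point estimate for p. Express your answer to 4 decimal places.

Prior: Beta(6, 10.3).
Data: 4 successes in 14 trials. The binomial likelihood contributes p^4(1−p)^10, so the posterior is Beta(6+4, 10.3+10) = Beta(10, 20.3).
For Beta(a, b) with a, b > 1 the mode is (a−1)/(a+b−2) = 9/28.3 ≈ 0.3180.

p̂_MAP = 0.3180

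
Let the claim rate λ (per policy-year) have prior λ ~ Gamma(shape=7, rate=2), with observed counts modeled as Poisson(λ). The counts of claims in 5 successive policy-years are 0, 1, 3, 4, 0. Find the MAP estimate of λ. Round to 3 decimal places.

λ̂_MAP = 2.000

Σxᵢ = 0+1+3+4+0 = 8, with n = 5.
Posterior ∝ λ^6e^(−2λ) · λ^8e^(−5λ) = λ^14e^(−7λ), i.e. Gamma(shape=15, rate=7).
The mode of a Gamma(a, b) with a ≥ 1 (shape–rate) is (a−1)/b = 14/7 ≈ 2.000.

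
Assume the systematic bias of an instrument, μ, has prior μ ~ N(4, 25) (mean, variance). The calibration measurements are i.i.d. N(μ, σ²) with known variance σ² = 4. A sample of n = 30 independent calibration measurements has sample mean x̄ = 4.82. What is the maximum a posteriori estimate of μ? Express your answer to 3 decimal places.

n = 30, x̄ = 4.82.
For a Normal prior and Normal likelihood with known variance, the posterior is Normal; its mode equals its mean, the precision-weighted average.
Prior precision 1/σ₀² = 1/25 = 0.04; data precision n/σ² = 30/4 = 7.5.
μ̂ = (0.04·4 + 7.5·4.82) / (0.04 + 7.5) = 36.31/7.54 = 3631/754 ≈ 4.816.

μ̂_MAP = 4.816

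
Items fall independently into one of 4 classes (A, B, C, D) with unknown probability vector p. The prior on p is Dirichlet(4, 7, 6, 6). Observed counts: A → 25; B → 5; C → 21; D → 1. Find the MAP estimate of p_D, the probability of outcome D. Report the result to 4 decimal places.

The posterior is Dirichlet(αᵢ + nᵢ) = Dirichlet(29, 12, 27, 7).
For a Dirichlet(a₁,…,a_K) with all aᵢ > 1, the mode has j-th component (aⱼ − 1)/(Σaᵢ − K).
Here Σaᵢ = 75 and K = 4, so p_D = (7 − 1)/(75 − 4) = 6/71 ≈ 0.0845.

MAP estimate of p_D = 0.0845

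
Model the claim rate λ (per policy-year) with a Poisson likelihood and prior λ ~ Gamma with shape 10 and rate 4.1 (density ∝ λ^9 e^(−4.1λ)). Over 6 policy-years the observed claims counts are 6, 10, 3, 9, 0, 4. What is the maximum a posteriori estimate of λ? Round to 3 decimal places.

Σxᵢ = 6+10+3+9+0+4 = 32, with n = 6.
Posterior ∝ λ^9e^(−4.1λ) · λ^32e^(−6λ) = λ^41e^(−10.1λ), i.e. Gamma(shape=42, rate=10.1).
The mode of a Gamma(a, b) with a ≥ 1 (shape–rate) is (a−1)/b = 41/10.1 ≈ 4.059.

λ̂_MAP = 4.059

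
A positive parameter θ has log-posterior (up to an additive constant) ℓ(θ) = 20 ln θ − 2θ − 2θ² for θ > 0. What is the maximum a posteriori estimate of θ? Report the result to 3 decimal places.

θ̂_MAP = 2.000

ℓ'(θ) = 20/θ − 2 − 4θ. Setting this to zero and multiplying by θ: 4θ² + 2θ − 20 = 0.
θ = (−2 + √(2² + 4·4·20)) / (2·4) = (−2 + √324) / 8 = (−2 + 18)/8 = 2.
ℓ''(θ) = −20/θ² − 4 < 0, confirming a maximum.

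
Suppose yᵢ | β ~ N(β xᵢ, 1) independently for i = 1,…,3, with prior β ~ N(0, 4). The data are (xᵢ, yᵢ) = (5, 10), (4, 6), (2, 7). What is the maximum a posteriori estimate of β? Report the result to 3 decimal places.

β̂_MAP = 1.945

log p(β | y) = −Σ(yᵢ − βxᵢ)²/(2·1) − β²/(2·4) + const.
Setting the derivative to zero: Σxᵢ(yᵢ − βxᵢ)/1 − β/4 = 0, so β = Σxᵢyᵢ / (Σxᵢ² + σ²/τ²).
Σxᵢyᵢ = 5·10 + 4·6 + 2·7 = 88; Σxᵢ² = 45; σ²/τ² = 0.25.
β̂_MAP = 88 / (45 + 0.25) = 88/45.25 ≈ 1.945.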